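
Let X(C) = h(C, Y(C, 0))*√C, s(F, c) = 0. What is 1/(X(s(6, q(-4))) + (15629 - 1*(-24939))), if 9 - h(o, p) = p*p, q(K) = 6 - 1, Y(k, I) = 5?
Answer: 1/40568 ≈ 2.4650e-5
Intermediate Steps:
q(K) = 5
h(o, p) = 9 - p² (h(o, p) = 9 - p*p = 9 - p²)
X(C) = -16*√C (X(C) = (9 - 1*5²)*√C = (9 - 1*25)*√C = (9 - 25)*√C = -16*√C)
1/(X(s(6, q(-4))) + (15629 - 1*(-24939))) = 1/(-16*√0 + (15629 - 1*(-24939))) = 1/(-16*0 + (15629 + 24939)) = 1/(0 + 40568) = 1/40568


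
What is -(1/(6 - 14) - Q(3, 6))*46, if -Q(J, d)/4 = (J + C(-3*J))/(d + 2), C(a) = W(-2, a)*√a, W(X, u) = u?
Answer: -253/4 + 621*I ≈ -63.25 + 621.0*I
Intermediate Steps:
C(a) = a^(3/2) (C(a) = a*√a = a^(3/2))
Q(J, d) = -4*(J + 3*√3*(-J)^(3/2))/(2 + d) (Q(J, d) = -4*(J + (-3*J)^(3/2))/(d + 2) = -4*(J + 3*√3*(-J)^(3/2))/(2 + d))
-(1/(6 - 14) - Q(3, 6))*46 = -(1/(6 - 14) - 4*(-1*3 - 3*√3*(-1*3)^(3/2))/(2 + 6))*46 = -(1/(-8) - 4*(-3 - 3*√3*(-3)^(3/2))/8)*46 = -(-⅛ - 4*(-3 - 3*√3*(-3*I*√3))/8)*46 = -(-⅛ - 4*(-3 + 27*I)/8)*46 = -(-⅛ - (-3/2 + 27*I/2))*46 = -(-⅛ + (3/2 - 27*I/2))*46 = -(11/8 - 27*I/2)*46 = (-11/8 + 27*I/2)*46 = -253/4 + 621*I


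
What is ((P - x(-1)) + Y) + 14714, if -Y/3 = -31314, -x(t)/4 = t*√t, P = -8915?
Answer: 99741 - 4*I ≈ 99741.0 - 4.0*I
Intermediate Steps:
x(t) = -4*t^(3/2) (x(t) = -4*t*√t = -4*t^(3/2))
Y = 93942 (Y = -3*(-31314) = 93942)
((P - x(-1)) + Y) + 14714 = ((-8915 - (-4)*(-1)^(3/2)) + 93942) + 14714 = ((-8915 - (-4)*(-I)) + 93942) + 14714 = ((-8915 - 4*I) + 93942) + 14714 = (85027 - 4*I) + 14714 = 99741 - 4*I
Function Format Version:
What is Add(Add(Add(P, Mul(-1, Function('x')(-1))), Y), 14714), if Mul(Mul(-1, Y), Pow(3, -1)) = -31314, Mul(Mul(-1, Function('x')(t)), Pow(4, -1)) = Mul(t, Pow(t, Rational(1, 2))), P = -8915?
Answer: Add(99741, Mul(-4, I)) ≈ Add(99741., Mul(-4.0000, I))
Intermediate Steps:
Function('x')(t) = Mul(-4, Pow(t, Rational(3, 2))) (Function('x')(t) = Mul(-4, Mul(t, Pow(t, Rational(1, 2)))) = Mul(-4, Pow(t, Rational(3, 2))))
Y = 93942 (Y = Mul(-3, -31314) = 93942)
Add(Add(Add(P, Mul(-1, Function('x')(-1))), Y), 14714) = Add(Add(Add(-8915, Mul(-1, Mul(-4, Pow(-1, Rational(3, 2))))), 93942), 14714) = Add(Add(Add(-8915, Mul(-1, Mul(-4, Mul(-1, I)))), 93942), 14714) = Add(Add(Add(-8915, Mul(-1, Mul(4, I))), 93942), 14714) = Add(Add(Add(-8915, Mul(-4, I)), 93942), 14714) = Add(Add(85027, Mul(-4, I)), 14714) = Add(99741, Mul(-4, I))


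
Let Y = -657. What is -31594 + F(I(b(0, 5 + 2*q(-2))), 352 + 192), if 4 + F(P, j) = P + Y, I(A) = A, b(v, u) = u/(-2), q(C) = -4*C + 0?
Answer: -64531/2 ≈ -32266.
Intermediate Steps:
q(C) = -4*C
b(v, u) = -u/2 (b(v, u) = u*(-½) = -u/2)
F(P, j) = -661 + P (F(P, j) = -4 + (P - 657) = -4 + (-657 + P) = -661 + P)
-31594 + F(I(b(0, 5 + 2*q(-2))), 352 + 192) = -31594 + (-661 - (5 + 2*(-4*(-2)))/2) = -31594 + (-661 - (5 + 2*8)/2) = -31594 + (-661 - (5 + 16)/2) = -31594 + (-661 - ½*21) = -31594 + (-661 - 21/2) = -31594 - 1343/2 = -64531/2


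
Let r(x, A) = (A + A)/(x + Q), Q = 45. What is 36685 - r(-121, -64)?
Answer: 696983/19 ≈ 36683.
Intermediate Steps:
r(x, A) = 2*A/(45 + x) (r(x, A) = (A + A)/(x + 45) = (2*A)/(45 + x) = 2*A/(45 + x))
36685 - r(-121, -64) = 36685 - 2*(-64)/(45 - 121) = 36685 - 2*(-64)/(-76) = 36685 - 2*(-64)*(-1)/76 = 36685 - 1*32/19 = 36685 - 32/19 = 696983/19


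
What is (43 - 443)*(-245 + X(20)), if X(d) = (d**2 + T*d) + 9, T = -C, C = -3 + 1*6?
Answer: -41600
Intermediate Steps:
C = 3 (C = -3 + 6 = 3)
T = -3 (T = -1*3 = -3)
X(d) = 9 + d**2 - 3*d (X(d) = (d**2 - 3*d) + 9 = 9 + d**2 - 3*d)
(43 - 443)*(-245 + X(20)) = (43 - 443)*(-245 + (9 + 20**2 - 3*20)) = -400*(-245 + (9 + 400 - 60)) = -400*(-245 + 349) = -400*104 = -41600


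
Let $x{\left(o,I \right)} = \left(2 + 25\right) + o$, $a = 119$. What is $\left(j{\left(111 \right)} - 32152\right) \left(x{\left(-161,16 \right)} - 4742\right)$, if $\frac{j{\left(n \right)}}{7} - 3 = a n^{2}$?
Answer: $-49887633512$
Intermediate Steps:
$x{\left(o,I \right)} = 27 + o$
$j{\left(n \right)} = 21 + 833 n^{2}$ ($j{\left(n \right)} = 21 + 7 \cdot 119 n^{2} = 21 + 833 n^{2}$)
$\left(j{\left(111 \right)} - 32152\right) \left(x{\left(-161,16 \right)} - 4742\right) = \left(\left(21 + 833 \cdot 111^{2}\right) - 32152\right) \left(\left(27 - 161\right) - 4742\right) = \left(\left(21 + 833 \cdot 12321\right) - 32152\right) \left(-134 - 4742\right) = \left(\left(21 + 10263393\right) - 32152\right) \left(-4876\right) = \left(10263414 - 32152\right) \left(-4876\right) = 10231262 \left(-4876\right) = -49887633512$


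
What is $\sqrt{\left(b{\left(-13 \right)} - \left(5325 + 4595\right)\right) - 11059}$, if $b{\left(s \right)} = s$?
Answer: $16 i \sqrt{82} \approx 144.89 i$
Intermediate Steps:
$\sqrt{\left(b{\left(-13 \right)} - \left(5325 + 4595\right)\right) - 11059} = \sqrt{\left(-13 - \left(5325 + 4595\right)\right) - 11059} = \sqrt{\left(-13 - 9920\right) - 11059} = \sqrt{-9933 - 11059} = \sqrt{-20992} = 16 i \sqrt{82}$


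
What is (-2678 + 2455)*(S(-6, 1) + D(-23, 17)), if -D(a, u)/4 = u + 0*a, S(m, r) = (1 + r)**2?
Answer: 14272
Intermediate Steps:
D(a, u) = -4*u (D(a, u) = -4*(u + 0*a) = -4*(u + 0) = -4*u)
(-2678 + 2455)*(S(-6, 1) + D(-23, 17)) = (-2678 + 2455)*((1 + 1)**2 - 4*17) = -223*(2**2 - 68) = -223*(4 - 68) = -223*(-64) = 14272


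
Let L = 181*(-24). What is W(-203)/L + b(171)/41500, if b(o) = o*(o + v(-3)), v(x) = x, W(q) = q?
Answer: 33304733/45069000 ≈ 0.73897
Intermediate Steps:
L = -4344
b(o) = o*(-3 + o) (b(o) = o*(o - 3) = o*(-3 + o))
W(-203)/L + b(171)/41500 = -203/(-4344) + (171*(-3 + 171))/41500 = -203*(-1/4344) + (171*168)*(1/41500) = 203/4344 + 28728*(1/41500) = 203/4344 + 7182/10375 = 33304733/45069000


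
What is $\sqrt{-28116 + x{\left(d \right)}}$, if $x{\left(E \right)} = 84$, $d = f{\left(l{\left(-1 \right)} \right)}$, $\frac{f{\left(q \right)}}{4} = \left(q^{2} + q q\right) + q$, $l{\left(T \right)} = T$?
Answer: $8 i \sqrt{438} \approx 167.43 i$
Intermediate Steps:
$f{\left(q \right)} = 4 q + 8 q^{2}$ ($f{\left(q \right)} = 4 \left(\left(q^{2} + q q\right) + q\right) = 4 \left(\left(q^{2} + q^{2}\right) + q\right) = 4 \left(2 q^{2} + q\right) = 4 \left(q + 2 q^{2}\right) = 4 q + 8 q^{2}$)
$d = 4$ ($d = 4 \left(-1\right) \left(1 + 2 \left(-1\right)\right) = 4 \left(-1\right) \left(1 - 2\right) = 4 \left(-1\right) \left(-1\right) = 4$)
$\sqrt{-28116 + x{\left(d \right)}} = \sqrt{-28116 + 84} = \sqrt{-28032} = 8 i \sqrt{438}$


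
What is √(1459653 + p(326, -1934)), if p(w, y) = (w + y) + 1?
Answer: √1458046 ≈ 1207.5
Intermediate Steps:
p(w, y) = 1 + w + y
√(1459653 + p(326, -1934)) = √(1459653 + (1 + 326 - 1934)) = √(1459653 - 1607) = √1458046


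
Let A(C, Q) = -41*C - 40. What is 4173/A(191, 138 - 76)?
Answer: -4173/7871 ≈ -0.53017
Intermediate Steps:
A(C, Q) = -40 - 41*C
4173/A(191, 138 - 76) = 4173/(-40 - 41*191) = 4173/(-40 - 7831) = 4173/(-7871) = 4173*(-1/7871) = -4173/7871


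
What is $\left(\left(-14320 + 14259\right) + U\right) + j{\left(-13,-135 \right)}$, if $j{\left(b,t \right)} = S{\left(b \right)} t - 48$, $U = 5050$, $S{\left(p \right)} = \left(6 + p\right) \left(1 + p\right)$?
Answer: $-6399$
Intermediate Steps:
$S{\left(p \right)} = \left(1 + p\right) \left(6 + p\right)$
$j{\left(b,t \right)} = -48 + t \left(6 + b^{2} + 7 b\right)$ ($j{\left(b,t \right)} = \left(6 + b^{2} + 7 b\right) t - 48 = t \left(6 + b^{2} + 7 b\right) - 48 = -48 + t \left(6 + b^{2} + 7 b\right)$)
$\left(\left(-14320 + 14259\right) + U\right) + j{\left(-13,-135 \right)} = \left(\left(-14320 + 14259\right) + 5050\right) - \left(48 + 135 \left(6 + \left(-13\right)^{2} + 7 \left(-13\right)\right)\right) = \left(-61 + 5050\right) - \left(48 + 135 \left(6 + 169 - 91\right)\right) = 4989 - 11388 = -6399$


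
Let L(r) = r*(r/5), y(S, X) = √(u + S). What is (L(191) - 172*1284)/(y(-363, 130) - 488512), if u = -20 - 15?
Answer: 260806542304/596609936355 + 1067759*I*√398/1193219872710 ≈ 0.43715 + 1.7852e-5*I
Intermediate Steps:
u = -35
y(S, X) = √(-35 + S)
L(r) = r²/5 (L(r) = r*(r*(⅕)) = r*(r/5) = r²/5)
(L(191) - 172*1284)/(y(-363, 130) - 488512) = ((⅕)*191² - 172*1284)/(√(-35 - 363) - 488512) = ((⅕)*36481 - 220848)/(√(-398) - 488512) = (36481/5 - 220848)/(I*√398 - 488512) = -1067759/(5*(-488512 + I*√398))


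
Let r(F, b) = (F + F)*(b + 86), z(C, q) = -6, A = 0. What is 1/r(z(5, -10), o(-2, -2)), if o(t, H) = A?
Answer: -1/1032 ≈ -0.00096899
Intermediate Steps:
o(t, H) = 0
r(F, b) = 2*F*(86 + b) (r(F, b) = (2*F)*(86 + b) = 2*F*(86 + b))
1/r(z(5, -10), o(-2, -2)) = 1/(2*(-6)*(86 + 0)) = 1/(2*(-6)*86) = 1/(-1032) = -1/1032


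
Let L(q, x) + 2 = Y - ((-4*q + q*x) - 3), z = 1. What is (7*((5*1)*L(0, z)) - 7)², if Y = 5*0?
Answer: 784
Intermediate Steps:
Y = 0
L(q, x) = 1 + 4*q - q*x (L(q, x) = -2 + (0 - ((-4*q + q*x) - 3)) = -2 + (0 - (-3 - 4*q + q*x)) = -2 + (0 + (3 + 4*q - q*x)) = -2 + (3 + 4*q - q*x) = 1 + 4*q - q*x)
(7*((5*1)*L(0, z)) - 7)² = (7*((5*1)*(1 + 4*0 - 1*0*1)) - 7)² = (7*(5*(1 + 0 + 0)) - 7)² = (7*(5*1) - 7)² = (7*5 - 7)² = (35 - 7)² = 28² = 784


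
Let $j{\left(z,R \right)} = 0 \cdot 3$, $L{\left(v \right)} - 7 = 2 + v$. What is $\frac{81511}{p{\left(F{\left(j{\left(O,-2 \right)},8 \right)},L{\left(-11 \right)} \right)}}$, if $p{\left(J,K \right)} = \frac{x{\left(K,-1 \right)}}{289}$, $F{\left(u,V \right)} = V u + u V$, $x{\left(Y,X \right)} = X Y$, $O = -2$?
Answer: $\frac{23556679}{2} \approx 1.1778 \cdot 10^{7}$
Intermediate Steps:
$L{\left(v \right)} = 9 + v$ ($L{\left(v \right)} = 7 + \left(2 + v\right) = 9 + v$)
$j{\left(z,R \right)} = 0$
$F{\left(u,V \right)} = 2 V u$ ($F{\left(u,V \right)} = V u + V u = 2 V u$)
$p{\left(J,K \right)} = - \frac{K}{289}$ ($p{\left(J,K \right)} = \frac{\left(-1\right) K}{289} = - K \frac{1}{289} = - \frac{K}{289}$)
$\frac{81511}{p{\left(F{\left(j{\left(O,-2 \right)},8 \right)},L{\left(-11 \right)} \right)}} = \frac{81511}{\left(- \frac{1}{289}\right) \left(9 - 11\right)} = \frac{81511}{\left(- \frac{1}{289}\right) \left(-2\right)} = \frac{81511}{\frac{2}{289}} = 81511 \cdot \frac{289}{2} = \frac{23556679}{2}$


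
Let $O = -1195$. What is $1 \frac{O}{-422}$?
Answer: $\frac{1195}{422} \approx 2.8318$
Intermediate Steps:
$1 \frac{O}{-422} = 1 \left(- \frac{1195}{-422}\right) = 1 \left(\left(-1195\right) \left(- \frac{1}{422}\right)\right) = 1 \cdot \frac{1195}{422} = \frac{1195}{422}$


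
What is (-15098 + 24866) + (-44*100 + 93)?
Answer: 5461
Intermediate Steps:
(-15098 + 24866) + (-44*100 + 93) = 9768 + (-4400 + 93) = 9768 - 4307 = 5461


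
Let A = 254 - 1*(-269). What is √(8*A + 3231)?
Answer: √7415 ≈ 86.110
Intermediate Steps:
A = 523 (A = 254 + 269 = 523)
√(8*A + 3231) = √(8*523 + 3231) = √(4184 + 3231) = √7415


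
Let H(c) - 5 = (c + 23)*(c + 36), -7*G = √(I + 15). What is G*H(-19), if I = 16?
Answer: -73*√31/7 ≈ -58.064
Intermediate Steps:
G = -√31/7 (G = -√(16 + 15)/7 = -√31/7 ≈ -0.79539)
H(c) = 5 + (23 + c)*(36 + c) (H(c) = 5 + (c + 23)*(c + 36) = 5 + (23 + c)*(36 + c))
G*H(-19) = (-√31/7)*(833 + (-19)² + 59*(-19)) = (-√31/7)*(833 + 361 - 1121) = -√31/7*73 = -73*√31/7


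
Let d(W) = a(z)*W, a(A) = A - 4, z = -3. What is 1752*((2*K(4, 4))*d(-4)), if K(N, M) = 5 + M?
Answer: 883008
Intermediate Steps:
a(A) = -4 + A
d(W) = -7*W (d(W) = (-4 - 3)*W = -7*W)
1752*((2*K(4, 4))*d(-4)) = 1752*((2*(5 + 4))*(-7*(-4))) = 1752*((2*9)*28) = 1752*(18*28) = 1752*504 = 883008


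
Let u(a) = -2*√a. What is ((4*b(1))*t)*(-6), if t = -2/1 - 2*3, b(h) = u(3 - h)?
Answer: -384*√2 ≈ -543.06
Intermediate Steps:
b(h) = -2*√(3 - h)
t = -8 (t = -2*1 - 6 = -2 - 6 = -8)
((4*b(1))*t)*(-6) = ((4*(-2*√(3 - 1*1)))*(-8))*(-6) = ((4*(-2*√(3 - 1)))*(-8))*(-6) = ((4*(-2*√2))*(-8))*(-6) = (-8*√2*(-8))*(-6) = (64*√2)*(-6) = -384*√2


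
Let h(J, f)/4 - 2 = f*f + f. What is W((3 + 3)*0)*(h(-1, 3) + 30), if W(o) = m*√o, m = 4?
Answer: 0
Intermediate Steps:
h(J, f) = 8 + 4*f + 4*f² (h(J, f) = 8 + 4*(f*f + f) = 8 + 4*(f² + f) = 8 + 4*(f + f²) = 8 + (4*f + 4*f²) = 8 + 4*f + 4*f²)
W(o) = 4*√o
W((3 + 3)*0)*(h(-1, 3) + 30) = (4*√((3 + 3)*0))*((8 + 4*3 + 4*3²) + 30) = (4*√(6*0))*((8 + 12 + 4*9) + 30) = (4*√0)*((8 + 12 + 36) + 30) = (4*0)*(56 + 30) = 0*86 = 0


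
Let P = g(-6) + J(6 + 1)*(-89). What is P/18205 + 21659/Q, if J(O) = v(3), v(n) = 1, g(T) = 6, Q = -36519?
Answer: -397333172/664828395 ≈ -0.59765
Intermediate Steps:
J(O) = 1
P = -83 (P = 6 + 1*(-89) = 6 - 89 = -83)
P/18205 + 21659/Q = -83/18205 + 21659/(-36519) = -83*1/18205 + 21659*(-1/36519) = -83/18205 - 21659/36519 = -397333172/664828395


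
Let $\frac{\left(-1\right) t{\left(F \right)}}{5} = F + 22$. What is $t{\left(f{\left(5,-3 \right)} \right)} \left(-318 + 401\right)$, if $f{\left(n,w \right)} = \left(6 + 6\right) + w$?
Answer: $-12865$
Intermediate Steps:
$f{\left(n,w \right)} = 12 + w$
$t{\left(F \right)} = -110 - 5 F$ ($t{\left(F \right)} = - 5 \left(F + 22\right) = - 5 \left(22 + F\right) = -110 - 5 F$)
$t{\left(f{\left(5,-3 \right)} \right)} \left(-318 + 401\right) = \left(-110 - 5 \left(12 - 3\right)\right) \left(-318 + 401\right) = \left(-110 - 45\right) 83 = \left(-155\right) 83 = -12865$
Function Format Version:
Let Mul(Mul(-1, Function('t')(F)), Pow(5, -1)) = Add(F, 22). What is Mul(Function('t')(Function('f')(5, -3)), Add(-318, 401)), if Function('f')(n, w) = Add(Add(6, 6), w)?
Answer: -12865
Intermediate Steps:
Function('f')(n, w) = Add(12, w)
Function('t')(F) = Add(-110, Mul(-5, F)) (Function('t')(F) = Mul(-5, Add(F, 22)) = Mul(-5, Add(22, F)) = Add(-110, Mul(-5, F)))
Mul(Function('t')(Function('f')(5, -3)), Add(-318, 401)) = Mul(Add(-110, Mul(-5, Add(12, -3))), Add(-318, 401)) = Mul(Add(-110, Mul(-5, 9)), 83) = Mul(Add(-110, -45), 83) = Mul(-155, 83) = -12865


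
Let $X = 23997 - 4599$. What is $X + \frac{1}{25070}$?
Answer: $\frac{486307861}{25070} \approx 19398.0$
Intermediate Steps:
$X = 19398$
$X + \frac{1}{25070} = 19398 + \frac{1}{25070} = \frac{486307861}{25070}$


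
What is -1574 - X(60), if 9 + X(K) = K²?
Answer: -5165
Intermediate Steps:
X(K) = -9 + K²
-1574 - X(60) = -1574 - (-9 + 60²) = -1574 - (-9 + 3600) = -1574 - 1*3591 = -1574 - 3591 = -5165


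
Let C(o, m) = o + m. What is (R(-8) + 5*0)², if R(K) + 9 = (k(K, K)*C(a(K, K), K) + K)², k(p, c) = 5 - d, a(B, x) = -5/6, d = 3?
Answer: 34199104/81 ≈ 4.2221e+5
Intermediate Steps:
a(B, x) = -⅚ (a(B, x) = -5*⅙ = -⅚)
C(o, m) = m + o
k(p, c) = 2 (k(p, c) = 5 - 1*3 = 5 - 3 = 2)
R(K) = -9 + (-5/3 + 3*K)² (R(K) = -9 + (2*(K - ⅚) + K)² = -9 + (2*(-⅚ + K) + K)² = -9 + ((-5/3 + 2*K) + K)² = -9 + (-5/3 + 3*K)²)
(R(-8) + 5*0)² = ((-9 + (-5 + 9*(-8))²/9) + 5*0)² = ((-9 + (-5 - 72)²/9) + 0)² = ((-9 + (⅑)*(-77)²) + 0)² = ((-9 + (⅑)*5929) + 0)² = ((-9 + 5929/9) + 0)² = (5848/9 + 0)² = (5848/9)² = 34199104/81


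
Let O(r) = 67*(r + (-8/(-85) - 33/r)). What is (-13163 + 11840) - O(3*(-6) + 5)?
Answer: -694363/1105 ≈ -628.38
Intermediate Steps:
O(r) = 536/85 - 2211/r + 67*r (O(r) = 67*(r + (-8*(-1/85) - 33/r)) = 67*(r + (8/85 - 33/r)) = 67*(8/85 + r - 33/r) = 536/85 - 2211/r + 67*r)
(-13163 + 11840) - O(3*(-6) + 5) = (-13163 + 11840) - (536/85 - 2211/(3*(-6) + 5) + 67*(3*(-6) + 5)) = -1323 - (536/85 - 2211/(-18 + 5) + 67*(-18 + 5)) = -1323 - (536/85 - 2211/(-13) + 67*(-13)) = -1323 - (536/85 - 2211*(-1/13) - 871) = -1323 - (536/85 + 2211/13 - 871) = -1323 - 1*(-767552/1105) = -1323 + 767552/1105 = -694363/1105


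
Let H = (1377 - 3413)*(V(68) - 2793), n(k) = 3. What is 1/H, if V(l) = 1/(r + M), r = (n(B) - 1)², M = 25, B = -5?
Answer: 29/164907856 ≈ 1.7586e-7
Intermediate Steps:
r = 4 (r = (3 - 1)² = 2² = 4)
V(l) = 1/29 (V(l) = 1/(4 + 25) = 1/29)
H = 164907856/29 (H = (1377 - 3413)*(1/29 - 2793) = -2036*(-80996/29) = 164907856/29 ≈ 5.6865e+6)
1/H = 1/(164907856/29) = 29/164907856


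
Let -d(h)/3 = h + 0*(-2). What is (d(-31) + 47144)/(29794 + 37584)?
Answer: 47237/67378 ≈ 0.70107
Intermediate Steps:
d(h) = -3*h (d(h) = -3*(h + 0*(-2)) = -3*(h + 0) = -3*h)
(d(-31) + 47144)/(29794 + 37584) = (-3*(-31) + 47144)/(29794 + 37584) = (93 + 47144)/67378 = 47237*(1/67378) = 47237/67378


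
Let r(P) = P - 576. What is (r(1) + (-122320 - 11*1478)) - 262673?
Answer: -401826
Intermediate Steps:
r(P) = -576 + P
(r(1) + (-122320 - 11*1478)) - 262673 = ((-576 + 1) + (-122320 - 11*1478)) - 262673 = (-575 + (-122320 - 16258)) - 262673 = (-575 - 138578) - 262673 = -139153 - 262673 = -401826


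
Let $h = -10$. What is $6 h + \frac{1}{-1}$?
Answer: $-61$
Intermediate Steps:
$6 h + \frac{1}{-1} = 6 \left(-10\right) + \frac{1}{-1} = -60 - 1 = -61$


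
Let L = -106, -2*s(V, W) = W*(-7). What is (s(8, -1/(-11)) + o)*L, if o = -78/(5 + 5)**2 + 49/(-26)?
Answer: 889181/3575 ≈ 248.72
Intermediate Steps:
s(V, W) = 7*W/2 (s(V, W) = -W*(-7)/2 = -(-7)*W/2 = 7*W/2)
o = -866/325 (o = -78/(10**2) + 49*(-1/26) = -78/100 - 49/26 = -78*1/100 - 49/26 = -39/50 - 49/26 = -866/325 ≈ -2.6646)
(s(8, -1/(-11)) + o)*L = (7*(-1/(-11))/2 - 866/325)*(-106) = (7*(-1*(-1/11))/2 - 866/325)*(-106) = ((7/2)*(1/11) - 866/325)*(-106) = (7/22 - 866/325)*(-106) = -16777/7150*(-106) = 889181/3575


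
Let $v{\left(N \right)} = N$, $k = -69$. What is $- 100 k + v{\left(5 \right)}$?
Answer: $6905$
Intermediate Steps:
$- 100 k + v{\left(5 \right)} = \left(-100\right) \left(-69\right) + 5 = 6900 + 5 = 6905$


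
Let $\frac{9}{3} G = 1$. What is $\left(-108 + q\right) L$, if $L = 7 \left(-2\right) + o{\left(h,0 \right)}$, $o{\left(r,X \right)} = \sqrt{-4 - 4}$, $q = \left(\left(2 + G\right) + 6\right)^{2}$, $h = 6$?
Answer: $\frac{4858}{9} - \frac{694 i \sqrt{2}}{9} \approx 539.78 - 109.05 i$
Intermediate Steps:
$G = \frac{1}{3}$ ($G = \frac{1}{3} \cdot 1 = \frac{1}{3} \approx 0.33333$)
$q = \frac{625}{9}$ ($q = \left(\left(2 + \frac{1}{3}\right) + 6\right)^{2} = \left(\frac{7}{3} + 6\right)^{2} = \left(\frac{25}{3}\right)^{2} = \frac{625}{9} \approx 69.444$)
$o{\left(r,X \right)} = 2 i \sqrt{2}$ ($o{\left(r,X \right)} = \sqrt{-8} = 2 i \sqrt{2}$)
$L = -14 + 2 i \sqrt{2}$ ($L = 7 \left(-2\right) + 2 i \sqrt{2} = -14 + 2 i \sqrt{2} \approx -14.0 + 2.8284 i$)
$\left(-108 + q\right) L = \left(-108 + \frac{625}{9}\right) \left(-14 + 2 i \sqrt{2}\right) = - \frac{347 \left(-14 + 2 i \sqrt{2}\right)}{9} = \frac{4858}{9} - \frac{694 i \sqrt{2}}{9}$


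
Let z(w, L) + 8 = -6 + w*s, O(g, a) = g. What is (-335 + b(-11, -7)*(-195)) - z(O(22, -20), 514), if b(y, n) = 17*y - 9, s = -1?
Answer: 37921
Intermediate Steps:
b(y, n) = -9 + 17*y
z(w, L) = -14 - w (z(w, L) = -8 + (-6 + w*(-1)) = -8 + (-6 - w) = -14 - w)
(-335 + b(-11, -7)*(-195)) - z(O(22, -20), 514) = (-335 + (-9 + 17*(-11))*(-195)) - (-14 - 1*22) = (-335 + (-9 - 187)*(-195)) - (-14 - 22) = (-335 - 196*(-195)) - 1*(-36) = (-335 + 38220) + 36 = 37885 + 36 = 37921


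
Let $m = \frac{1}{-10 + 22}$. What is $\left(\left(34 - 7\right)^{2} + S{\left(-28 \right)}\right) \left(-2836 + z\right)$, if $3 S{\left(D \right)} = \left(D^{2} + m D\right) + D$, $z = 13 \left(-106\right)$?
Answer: $- \frac{37175908}{9} \approx -4.1307 \cdot 10^{6}$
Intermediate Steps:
$m = \frac{1}{12} \approx 0.083333$
$z = -1378$
$S{\left(D \right)} = \frac{D^{2}}{3} + \frac{13 D}{36}$ ($S{\left(D \right)} = \frac{\left(D^{2} + \frac{D}{12}\right) + D}{3} = \frac{D^{2} + \frac{13 D}{12}}{3} = \frac{D^{2}}{3} + \frac{13 D}{36}$)
$\left(\left(34 - 7\right)^{2} + S{\left(-28 \right)}\right) \left(-2836 + z\right) = \left(\left(34 - 7\right)^{2} + \frac{1}{36} \left(-28\right) \left(13 + 12 \left(-28\right)\right)\right) \left(-2836 - 1378\right) = \left(27^{2} + \frac{1}{36} \left(-28\right) \left(13 - 336\right)\right) \left(-4214\right) = \left(729 + \frac{1}{36} \left(-28\right) \left(-323\right)\right) \left(-4214\right) = \left(729 + \frac{2261}{9}\right) \left(-4214\right) = \frac{8822}{9} \left(-4214\right) = - \frac{37175908}{9}$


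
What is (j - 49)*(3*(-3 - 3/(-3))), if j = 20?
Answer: 174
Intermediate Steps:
(j - 49)*(3*(-3 - 3/(-3))) = (20 - 49)*(3*(-3 - 3/(-3))) = -87*(-3 - 3*(-1/3)) = -87*(-3 + 1) = -87*(-2) = -29*(-6) = 174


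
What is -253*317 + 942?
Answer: -79259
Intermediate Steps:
-253*317 + 942 = -80201 + 942 = -79259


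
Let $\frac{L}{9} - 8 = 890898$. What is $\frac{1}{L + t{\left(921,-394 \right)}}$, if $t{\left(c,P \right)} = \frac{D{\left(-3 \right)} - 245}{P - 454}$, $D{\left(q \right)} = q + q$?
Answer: $\frac{848}{6799394843} \approx 1.2472 \cdot 10^{-7}$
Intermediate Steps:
$L = 8018154$ ($L = 72 + 9 \cdot 890898 = 72 + 8018082 = 8018154$)
$D{\left(q \right)} = 2 q$
$t{\left(c,P \right)} = - \frac{251}{-454 + P}$ ($t{\left(c,P \right)} = \frac{2 \left(-3\right) - 245}{P - 454} = \frac{-6 - 245}{-454 + P} = - \frac{251}{-454 + P}$)
$\frac{1}{L + t{\left(921,-394 \right)}} = \frac{1}{8018154 - \frac{251}{-454 - 394}} = \frac{1}{8018154 - \frac{251}{-848}} = \frac{1}{8018154 - - \frac{251}{848}} = \frac{1}{8018154 + \frac{251}{848}} = \frac{1}{\frac{6799394843}{848}} = \frac{848}{6799394843}$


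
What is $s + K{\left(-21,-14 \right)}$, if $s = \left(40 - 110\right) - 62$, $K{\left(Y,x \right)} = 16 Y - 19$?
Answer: $-487$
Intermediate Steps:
$K{\left(Y,x \right)} = -19 + 16 Y$
$s = -132$ ($s = -70 - 62 = -132$)
$s + K{\left(-21,-14 \right)} = -132 + \left(-19 + 16 \left(-21\right)\right) = -132 - 355 = -487$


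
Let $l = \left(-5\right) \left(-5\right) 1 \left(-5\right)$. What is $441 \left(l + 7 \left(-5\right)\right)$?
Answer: $-70560$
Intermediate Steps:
$l = -125$ ($l = 25 \cdot 1 \left(-5\right) = 25 \left(-5\right) = -125$)
$441 \left(l + 7 \left(-5\right)\right) = 441 \left(-125 + 7 \left(-5\right)\right) = 441 \left(-125 - 35\right) = 441 \left(-160\right) = -70560$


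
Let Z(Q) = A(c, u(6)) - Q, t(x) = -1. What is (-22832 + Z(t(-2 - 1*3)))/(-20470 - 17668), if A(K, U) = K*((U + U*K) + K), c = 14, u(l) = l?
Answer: 21375/38138 ≈ 0.56046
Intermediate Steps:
A(K, U) = K*(K + U + K*U) (A(K, U) = K*((U + K*U) + K) = K*(K + U + K*U))
Z(Q) = 1456 - Q (Z(Q) = 14*(14 + 6 + 14*6) - Q = 14*(14 + 6 + 84) - Q = 14*104 - Q = 1456 - Q)
(-22832 + Z(t(-2 - 1*3)))/(-20470 - 17668) = (-22832 + (1456 - 1*(-1)))/(-20470 - 17668) = (-22832 + (1456 + 1))/(-38138) = (-22832 + 1457)*(-1/38138) = -21375*(-1/38138) = 21375/38138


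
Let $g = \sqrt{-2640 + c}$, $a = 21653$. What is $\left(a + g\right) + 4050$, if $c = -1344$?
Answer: $25703 + 4 i \sqrt{249} \approx 25703.0 + 63.119 i$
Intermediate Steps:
$g = 4 i \sqrt{249}$ ($g = \sqrt{-2640 - 1344} = \sqrt{-3984} = 4 i \sqrt{249} \approx 63.119 i$)
$\left(a + g\right) + 4050 = \left(21653 + 4 i \sqrt{249}\right) + 4050 = 25703 + 4 i \sqrt{249}$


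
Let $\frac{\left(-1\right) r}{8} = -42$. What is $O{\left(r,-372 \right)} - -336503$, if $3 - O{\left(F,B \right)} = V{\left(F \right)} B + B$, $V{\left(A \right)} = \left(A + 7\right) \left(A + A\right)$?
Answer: $86081390$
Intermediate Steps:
$r = 336$ ($r = \left(-8\right) \left(-42\right) = 336$)
$V{\left(A \right)} = 2 A \left(7 + A\right)$ ($V{\left(A \right)} = \left(7 + A\right) 2 A = 2 A \left(7 + A\right)$)
$O{\left(F,B \right)} = 3 - B - 2 B F \left(7 + F\right)$ ($O{\left(F,B \right)} = 3 - \left(2 F \left(7 + F\right) B + B\right) = 3 - \left(2 B F \left(7 + F\right) + B\right) = 3 - \left(B + 2 B F \left(7 + F\right)\right) = 3 - B - 2 B F \left(7 + F\right)$)
$O{\left(r,-372 \right)} - -336503 = \left(3 - -372 - \left(-744\right) 336 \left(7 + 336\right)\right) - -336503 = \left(3 + 372 - \left(-744\right) 336 \cdot 343\right) + 336503 = \left(3 + 372 + 85744512\right) + 336503 = 85744887 + 336503 = 86081390$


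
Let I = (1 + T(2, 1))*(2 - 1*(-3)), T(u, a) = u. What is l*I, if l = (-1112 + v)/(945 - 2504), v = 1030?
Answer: 1230/1559 ≈ 0.78897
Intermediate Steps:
l = 82/1559 (l = (-1112 + 1030)/(945 - 2504) = -82/(-1559) = -82*(-1/1559) = 82/1559 ≈ 0.052598)
I = 15 (I = (1 + 2)*(2 - 1*(-3)) = 3*(2 + 3) = 3*5 = 15)
l*I = (82/1559)*15 = 1230/1559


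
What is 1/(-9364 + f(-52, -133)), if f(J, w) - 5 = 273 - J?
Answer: -1/9034 ≈ -0.00011069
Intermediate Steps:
f(J, w) = 278 - J (f(J, w) = 5 + (273 - J) = 278 - J)
1/(-9364 + f(-52, -133)) = 1/(-9364 + (278 - 1*(-52))) = 1/(-9364 + (278 + 52)) = 1/(-9364 + 330) = 1/(-9034) = -1/9034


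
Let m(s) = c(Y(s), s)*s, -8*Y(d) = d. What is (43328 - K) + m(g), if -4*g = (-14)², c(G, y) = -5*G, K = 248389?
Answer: -1628483/8 ≈ -2.0356e+5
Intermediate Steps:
Y(d) = -d/8
g = -49 (g = -¼*(-14)² = -¼*196 = -49)
m(s) = 5*s²/8 (m(s) = (-(-5)*s/8)*s = (5*s/8)*s = 5*s²/8)
(43328 - K) + m(g) = (43328 - 1*248389) + (5/8)*(-49)² = (43328 - 248389) + (5/8)*2401 = -205061 + 12005/8 = -1628483/8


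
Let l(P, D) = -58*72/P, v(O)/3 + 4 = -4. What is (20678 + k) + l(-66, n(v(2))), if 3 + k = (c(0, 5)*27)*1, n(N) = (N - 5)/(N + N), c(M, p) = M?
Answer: 228121/11 ≈ 20738.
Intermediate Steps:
v(O) = -24 (v(O) = -12 + 3*(-4) = -12 - 12 = -24)
n(N) = (-5 + N)/(2*N) (n(N) = (-5 + N)/((2*N)) = (-5 + N)*(1/(2*N)) = (-5 + N)/(2*N))
l(P, D) = -4176/P (l(P, D) = -58*72/P = -4176/P)
k = -3 (k = -3 + (0*27)*1 = -3 + 0*1 = -3 + 0 = -3)
(20678 + k) + l(-66, n(v(2))) = (20678 - 3) - 4176/(-66) = 20675 - 4176*(-1/66) = 20675 + 696/11 = 228121/11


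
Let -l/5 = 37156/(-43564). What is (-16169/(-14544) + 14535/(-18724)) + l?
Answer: 3410723946119/741464333424 ≈ 4.6000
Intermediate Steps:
l = 46445/10891 (l = -185780/(-43564) = -185780*(-1)/43564 = -5*(-9289/10891) = 46445/10891 ≈ 4.2645)
(-16169/(-14544) + 14535/(-18724)) + l = (-16169/(-14544) + 14535/(-18724)) + 46445/10891 = (-16169*(-1/14544) + 14535*(-1/18724)) + 46445/10891 = (16169/14544 - 14535/18724) + 46445/10891 = 22837829/68080464 + 46445/10891 = 3410723946119/741464333424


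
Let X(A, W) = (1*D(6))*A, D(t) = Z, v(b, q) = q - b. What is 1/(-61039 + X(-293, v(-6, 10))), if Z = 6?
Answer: -1/62797 ≈ -1.5924e-5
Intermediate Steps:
D(t) = 6
X(A, W) = 6*A (X(A, W) = (1*6)*A = 6*A)
1/(-61039 + X(-293, v(-6, 10))) = 1/(-61039 + 6*(-293)) = 1/(-61039 - 1758) = 1/(-62797) = -1/62797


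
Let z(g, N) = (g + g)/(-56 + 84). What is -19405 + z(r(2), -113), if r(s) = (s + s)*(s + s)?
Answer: -135827/7 ≈ -19404.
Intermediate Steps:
r(s) = 4*s**2 (r(s) = (2*s)*(2*s) = 4*s**2)
z(g, N) = g/14 (z(g, N) = (2*g)/28 = (2*g)*(1/28) = g/14)
-19405 + z(r(2), -113) = -19405 + (4*2**2)/14 = -19405 + (4*4)/14 = -19405 + (1/14)*16 = -19405 + 8/7 = -135827/7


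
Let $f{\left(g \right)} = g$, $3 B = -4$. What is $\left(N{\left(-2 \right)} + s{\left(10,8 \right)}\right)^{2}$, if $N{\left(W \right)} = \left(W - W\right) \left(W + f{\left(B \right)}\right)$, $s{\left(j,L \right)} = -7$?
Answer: $49$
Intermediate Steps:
$B = - \frac{4}{3}$ ($B = \frac{1}{3} \left(-4\right) = - \frac{4}{3} \approx -1.3333$)
$N{\left(W \right)} = 0$ ($N{\left(W \right)} = \left(W - W\right) \left(W - \frac{4}{3}\right) = 0 \left(- \frac{4}{3} + W\right) = 0$)
$\left(N{\left(-2 \right)} + s{\left(10,8 \right)}\right)^{2} = \left(0 - 7\right)^{2} = \left(-7\right)^{2} = 49$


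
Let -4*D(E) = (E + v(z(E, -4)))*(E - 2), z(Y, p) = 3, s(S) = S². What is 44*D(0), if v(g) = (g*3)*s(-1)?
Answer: 198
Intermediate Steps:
v(g) = 3*g (v(g) = (g*3)*(-1)² = (3*g)*1 = 3*g)
D(E) = -(-2 + E)*(9 + E)/4 (D(E) = -(E + 3*3)*(E - 2)/4 = -(E + 9)*(-2 + E)/4 = -(9 + E)*(-2 + E)/4 = -(-2 + E)*(9 + E)/4)
44*D(0) = 44*(9/2 - 7/4*0 - ¼*0²) = 44*(9/2 + 0 - ¼*0) = 44*(9/2 + 0 + 0) = 44*(9/2) = 198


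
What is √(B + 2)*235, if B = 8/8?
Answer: 235*√3 ≈ 407.03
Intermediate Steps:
B = 1 (B = 8*(⅛) = 1)
√(B + 2)*235 = √(1 + 2)*235 = √3*235 = 235*√3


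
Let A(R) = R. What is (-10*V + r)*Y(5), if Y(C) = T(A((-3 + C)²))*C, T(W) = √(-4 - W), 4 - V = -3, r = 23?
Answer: -470*I*√2 ≈ -664.68*I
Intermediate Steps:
V = 7 (V = 4 - 1*(-3) = 4 + 3 = 7)
Y(C) = C*√(-4 - (-3 + C)²) (Y(C) = √(-4 - (-3 + C)²)*C = C*√(-4 - (-3 + C)²))
(-10*V + r)*Y(5) = (-10*7 + 23)*(5*√(-4 - (-3 + 5)²)) = (-70 + 23)*(5*√(-4 - 1*2²)) = -235*√(-4 - 1*4) = -235*√(-4 - 4) = -235*√(-8) = -235*2*I*√2 = -470*I*√2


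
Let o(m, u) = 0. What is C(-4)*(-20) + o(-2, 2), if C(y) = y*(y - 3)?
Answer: -560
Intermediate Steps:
C(y) = y*(-3 + y)
C(-4)*(-20) + o(-2, 2) = -4*(-3 - 4)*(-20) + 0 = -4*(-7)*(-20) + 0 = 28*(-20) + 0 = -560 + 0 = -560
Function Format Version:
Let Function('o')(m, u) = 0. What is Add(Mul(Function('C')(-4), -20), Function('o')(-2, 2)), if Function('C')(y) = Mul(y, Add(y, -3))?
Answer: -560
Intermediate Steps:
Function('C')(y) = Mul(y, Add(-3, y))
Add(Mul(Function('C')(-4), -20), Function('o')(-2, 2)) = Add(Mul(Mul(-4, Add(-3, -4)), -20), 0) = Add(Mul(Mul(-4, -7), -20), 0) = Add(Mul(28, -20), 0) = Add(-560, 0) = -560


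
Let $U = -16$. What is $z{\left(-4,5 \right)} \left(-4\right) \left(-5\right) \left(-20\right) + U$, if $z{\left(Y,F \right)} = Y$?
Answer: $1584$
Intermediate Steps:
$z{\left(-4,5 \right)} \left(-4\right) \left(-5\right) \left(-20\right) + U = \left(-4\right) \left(-4\right) \left(-5\right) \left(-20\right) - 16 = 16 \left(-5\right) \left(-20\right) - 16 = \left(-80\right) \left(-20\right) - 16 = 1600 - 16 = 1584$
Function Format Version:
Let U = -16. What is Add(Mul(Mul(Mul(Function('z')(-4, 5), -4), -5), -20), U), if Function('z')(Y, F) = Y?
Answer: 1584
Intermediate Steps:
Add(Mul(Mul(Mul(Function('z')(-4, 5), -4), -5), -20), U) = Add(Mul(Mul(Mul(-4, -4), -5), -20), -16) = Add(Mul(Mul(16, -5), -20), -16) = Add(Mul(-80, -20), -16) = Add(1600, -16) = 1584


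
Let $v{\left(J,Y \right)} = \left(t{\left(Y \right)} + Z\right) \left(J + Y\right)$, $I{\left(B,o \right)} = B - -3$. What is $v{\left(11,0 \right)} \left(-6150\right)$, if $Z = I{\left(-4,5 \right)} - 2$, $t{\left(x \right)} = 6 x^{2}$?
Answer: $202950$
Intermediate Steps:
$I{\left(B,o \right)} = 3 + B$ ($I{\left(B,o \right)} = B + 3 = 3 + B$)
$Z = -3$ ($Z = \left(3 - 4\right) - 2 = -1 - 2 = -3$)
$v{\left(J,Y \right)} = \left(-3 + 6 Y^{2}\right) \left(J + Y\right)$ ($v{\left(J,Y \right)} = \left(6 Y^{2} - 3\right) \left(J + Y\right) = \left(-3 + 6 Y^{2}\right) \left(J + Y\right)$)
$v{\left(11,0 \right)} \left(-6150\right) = \left(\left(-3\right) 11 - 0 + 6 \cdot 0^{3} + 6 \cdot 11 \cdot 0^{2}\right) \left(-6150\right) = \left(-33 + 0 + 6 \cdot 0 + 6 \cdot 11 \cdot 0\right) \left(-6150\right) = \left(-33 + 0 + 0 + 0\right) \left(-6150\right) = \left(-33\right) \left(-6150\right) = 202950$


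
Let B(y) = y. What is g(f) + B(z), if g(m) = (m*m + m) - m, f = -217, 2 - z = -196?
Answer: 47287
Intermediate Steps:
z = 198 (z = 2 - 1*(-196) = 2 + 196 = 198)
g(m) = m² (g(m) = (m² + m) - m = (m + m²) - m = m²)
g(f) + B(z) = (-217)² + 198 = 47089 + 198 = 47287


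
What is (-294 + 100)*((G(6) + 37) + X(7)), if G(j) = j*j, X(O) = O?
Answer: -15520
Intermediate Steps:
G(j) = j²
(-294 + 100)*((G(6) + 37) + X(7)) = (-294 + 100)*((6² + 37) + 7) = -194*((36 + 37) + 7) = -194*(73 + 7) = -194*80 = -15520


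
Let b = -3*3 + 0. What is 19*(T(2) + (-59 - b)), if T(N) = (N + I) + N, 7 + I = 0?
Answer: -1007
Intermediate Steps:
I = -7 (I = -7 + 0 = -7)
b = -9 (b = -9 + 0 = -9)
T(N) = -7 + 2*N (T(N) = (N - 7) + N = (-7 + N) + N = -7 + 2*N)
19*(T(2) + (-59 - b)) = 19*((-7 + 2*2) + (-59 - 1*(-9))) = 19*((-7 + 4) + (-59 + 9)) = 19*(-3 - 50) = 19*(-53) = -1007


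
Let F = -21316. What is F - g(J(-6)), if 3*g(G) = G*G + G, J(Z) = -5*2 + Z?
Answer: -21396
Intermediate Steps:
J(Z) = -10 + Z
g(G) = G/3 + G²/3 (g(G) = (G*G + G)/3 = (G² + G)/3 = (G + G²)/3 = G/3 + G²/3)
F - g(J(-6)) = -21316 - (-10 - 6)*(1 + (-10 - 6))/3 = -21316 - (-16)*(1 - 16)/3 = -21316 - (-16)*(-15)/3 = -21316 - 1*80 = -21316 - 80 = -21396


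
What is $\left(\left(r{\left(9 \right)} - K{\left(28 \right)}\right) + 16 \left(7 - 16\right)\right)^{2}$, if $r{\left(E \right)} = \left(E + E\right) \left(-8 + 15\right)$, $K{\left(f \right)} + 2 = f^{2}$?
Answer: $640000$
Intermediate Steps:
$K{\left(f \right)} = -2 + f^{2}$
$r{\left(E \right)} = 14 E$ ($r{\left(E \right)} = 2 E 7 = 14 E$)
$\left(\left(r{\left(9 \right)} - K{\left(28 \right)}\right) + 16 \left(7 - 16\right)\right)^{2} = \left(\left(14 \cdot 9 - \left(-2 + 28^{2}\right)\right) + 16 \left(7 - 16\right)\right)^{2} = \left(\left(126 - \left(-2 + 784\right)\right) + 16 \left(-9\right)\right)^{2} = \left(\left(126 - 782\right) - 144\right)^{2} = \left(-656 - 144\right)^{2} = \left(-800\right)^{2} = 640000$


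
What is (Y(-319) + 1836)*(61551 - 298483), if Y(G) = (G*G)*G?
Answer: 7690794476236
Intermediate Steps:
Y(G) = G³ (Y(G) = G²*G = G³)
(Y(-319) + 1836)*(61551 - 298483) = ((-319)³ + 1836)*(61551 - 298483) = (-32461759 + 1836)*(-236932) = -32459923*(-236932) = 7690794476236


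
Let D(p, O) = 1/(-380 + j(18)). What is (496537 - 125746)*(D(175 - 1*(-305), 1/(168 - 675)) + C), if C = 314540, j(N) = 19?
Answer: 42102924640749/361 ≈ 1.1663e+11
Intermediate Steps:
D(p, O) = -1/361 (D(p, O) = 1/(-380 + 19) = 1/(-361) = -1/361)
(496537 - 125746)*(D(175 - 1*(-305), 1/(168 - 675)) + C) = (496537 - 125746)*(-1/361 + 314540) = 370791*(113548939/361) = 42102924640749/361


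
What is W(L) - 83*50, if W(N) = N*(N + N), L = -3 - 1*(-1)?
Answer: -4142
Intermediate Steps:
L = -2 (L = -3 + 1 = -2)
W(N) = 2*N² (W(N) = N*(2*N) = 2*N²)
W(L) - 83*50 = 2*(-2)² - 83*50 = 2*4 - 4150 = 8 - 4150 = -4142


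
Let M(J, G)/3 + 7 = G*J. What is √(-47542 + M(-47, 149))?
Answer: 2*I*√17143 ≈ 261.86*I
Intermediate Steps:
M(J, G) = -21 + 3*G*J (M(J, G) = -21 + 3*(G*J) = -21 + 3*G*J)
√(-47542 + M(-47, 149)) = √(-47542 + (-21 + 3*149*(-47))) = √(-47542 + (-21 - 21009)) = √(-47542 - 21030) = √(-68572) = 2*I*√17143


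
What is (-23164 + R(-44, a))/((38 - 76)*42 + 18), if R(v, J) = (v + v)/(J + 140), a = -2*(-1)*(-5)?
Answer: 752852/51285 ≈ 14.680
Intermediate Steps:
a = -10 (a = 2*(-5) = -10)
R(v, J) = 2*v/(140 + J) (R(v, J) = (2*v)/(140 + J) = 2*v/(140 + J))
(-23164 + R(-44, a))/((38 - 76)*42 + 18) = (-23164 + 2*(-44)/(140 - 10))/((38 - 76)*42 + 18) = (-23164 + 2*(-44)/130)/(-38*42 + 18) = (-23164 + 2*(-44)*(1/130))/(-1596 + 18) = (-23164 - 44/65)/(-1578) = -1505704/65*(-1/1578) = 752852/51285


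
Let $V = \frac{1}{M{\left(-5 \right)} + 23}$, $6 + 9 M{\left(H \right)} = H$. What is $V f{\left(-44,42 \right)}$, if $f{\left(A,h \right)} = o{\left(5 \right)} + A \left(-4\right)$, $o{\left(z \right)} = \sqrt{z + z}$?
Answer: $\frac{396}{49} + \frac{9 \sqrt{10}}{196} \approx 8.2268$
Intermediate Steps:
$M{\left(H \right)} = - \frac{2}{3} + \frac{H}{9}$
$o{\left(z \right)} = \sqrt{2} \sqrt{z}$ ($o{\left(z \right)} = \sqrt{2 z} = \sqrt{2} \sqrt{z}$)
$f{\left(A,h \right)} = \sqrt{10} - 4 A$ ($f{\left(A,h \right)} = \sqrt{2} \sqrt{5} + A \left(-4\right) = \sqrt{10} - 4 A$)
$V = \frac{9}{196}$ ($V = \frac{1}{\left(- \frac{2}{3} + \frac{1}{9} \left(-5\right)\right) + 23} = \frac{1}{\left(- \frac{2}{3} - \frac{5}{9}\right) + 23} = \frac{1}{- \frac{11}{9} + 23} = \frac{1}{\frac{196}{9}} = \frac{9}{196} \approx 0.045918$)
$V f{\left(-44,42 \right)} = \frac{9 \left(\sqrt{10} - -176\right)}{196} = \frac{9 \left(\sqrt{10} + 176\right)}{196} = \frac{9 \left(176 + \sqrt{10}\right)}{196} = \frac{396}{49} + \frac{9 \sqrt{10}}{196}$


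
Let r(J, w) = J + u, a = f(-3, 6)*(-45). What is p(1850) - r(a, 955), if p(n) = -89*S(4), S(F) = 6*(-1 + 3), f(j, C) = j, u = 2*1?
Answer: -1205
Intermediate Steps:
u = 2
a = 135 (a = -3*(-45) = 135)
r(J, w) = 2 + J (r(J, w) = J + 2 = 2 + J)
S(F) = 12 (S(F) = 6*2 = 12)
p(n) = -1068 (p(n) = -89*12 = -1068)
p(1850) - r(a, 955) = -1068 - (2 + 135) = -1068 - 1*137 = -1068 - 137 = -1205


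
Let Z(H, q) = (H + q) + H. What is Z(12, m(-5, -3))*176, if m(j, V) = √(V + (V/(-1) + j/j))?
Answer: 4400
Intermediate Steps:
m(j, V) = 1 (m(j, V) = √(V + (V*(-1) + 1)) = √(V + (-V + 1)) = √(V + (1 - V)) = √1 = 1)
Z(H, q) = q + 2*H
Z(12, m(-5, -3))*176 = (1 + 2*12)*176 = (1 + 24)*176 = 25*176 = 4400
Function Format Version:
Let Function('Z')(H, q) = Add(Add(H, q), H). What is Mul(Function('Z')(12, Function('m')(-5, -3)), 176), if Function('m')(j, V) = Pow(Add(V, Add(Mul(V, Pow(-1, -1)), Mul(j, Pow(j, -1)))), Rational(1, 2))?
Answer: 4400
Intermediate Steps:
Function('m')(j, V) = 1 (Function('m')(j, V) = Pow(Add(V, Add(Mul(V, -1), 1)), Rational(1, 2)) = Pow(Add(V, Add(Mul(-1, V), 1)), Rational(1, 2)) = Pow(Add(V, Add(1, Mul(-1, V))), Rational(1, 2)) = Pow(1, Rational(1, 2)) = 1)
Function('Z')(H, q) = Add(q, Mul(2, H))
Mul(Function('Z')(12, Function('m')(-5, -3)), 176) = Mul(Add(1, Mul(2, 12)), 176) = Mul(Add(1, 24), 176) = Mul(25, 176) = 4400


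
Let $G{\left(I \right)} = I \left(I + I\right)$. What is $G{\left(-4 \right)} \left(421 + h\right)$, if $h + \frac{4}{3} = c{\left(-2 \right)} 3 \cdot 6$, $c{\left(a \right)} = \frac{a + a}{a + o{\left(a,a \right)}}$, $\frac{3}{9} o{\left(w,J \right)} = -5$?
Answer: $\frac{691808}{51} \approx 13565.0$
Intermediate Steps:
$o{\left(w,J \right)} = -15$ ($o{\left(w,J \right)} = 3 \left(-5\right) = -15$)
$c{\left(a \right)} = \frac{2 a}{-15 + a}$ ($c{\left(a \right)} = \frac{a + a}{a - 15} = \frac{2 a}{-15 + a}$)
$G{\left(I \right)} = 2 I^{2}$ ($G{\left(I \right)} = I 2 I = 2 I^{2}$)
$h = \frac{148}{51}$ ($h = - \frac{4}{3} + 2 \left(-2\right) \frac{1}{-15 - 2} \cdot 3 \cdot 6 = - \frac{4}{3} + 2 \left(-2\right) \frac{1}{-17} \cdot 18 = - \frac{4}{3} + 2 \left(-2\right) \left(- \frac{1}{17}\right) 18 = - \frac{4}{3} + \frac{4}{17} \cdot 18 = - \frac{4}{3} + \frac{72}{17} = \frac{148}{51} \approx 2.902$)
$G{\left(-4 \right)} \left(421 + h\right) = 2 \left(-4\right)^{2} \left(421 + \frac{148}{51}\right) = 2 \cdot 16 \cdot \frac{21619}{51} = 32 \cdot \frac{21619}{51} = \frac{691808}{51}$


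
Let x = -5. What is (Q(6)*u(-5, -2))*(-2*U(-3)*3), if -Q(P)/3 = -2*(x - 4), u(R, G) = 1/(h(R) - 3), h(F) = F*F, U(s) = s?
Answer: -486/11 ≈ -44.182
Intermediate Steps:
h(F) = F²
u(R, G) = 1/(-3 + R²) (u(R, G) = 1/(R² - 3) = 1/(-3 + R²))
Q(P) = -54 (Q(P) = -(-6)*(-5 - 4) = -(-6)*(-9) = -3*18 = -54)
(Q(6)*u(-5, -2))*(-2*U(-3)*3) = (-54/(-3 + (-5)²))*(-2*(-3)*3) = (-54/(-3 + 25))*(6*3) = -54/22*18 = -54*1/22*18 = -27/11*18 = -486/11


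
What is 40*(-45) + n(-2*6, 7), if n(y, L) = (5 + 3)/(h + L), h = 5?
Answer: -5398/3 ≈ -1799.3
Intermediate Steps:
n(y, L) = 8/(5 + L) (n(y, L) = (5 + 3)/(5 + L) = 8/(5 + L))
40*(-45) + n(-2*6, 7) = 40*(-45) + 8/(5 + 7) = -1800 + 8/12 = -1800 + 8*(1/12) = -1800 + 2/3 = -5398/3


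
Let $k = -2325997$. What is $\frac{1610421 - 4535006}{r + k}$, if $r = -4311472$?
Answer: $\frac{2924585}{6637469} \approx 0.44062$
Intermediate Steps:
$\frac{1610421 - 4535006}{r + k} = \frac{1610421 - 4535006}{-4311472 - 2325997} = - \frac{2924585}{-6637469} = \left(-2924585\right) \left(- \frac{1}{6637469}\right) = \frac{2924585}{6637469}$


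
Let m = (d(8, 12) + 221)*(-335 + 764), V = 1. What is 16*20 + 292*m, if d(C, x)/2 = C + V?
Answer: 29939372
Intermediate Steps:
d(C, x) = 2 + 2*C (d(C, x) = 2*(C + 1) = 2*(1 + C) = 2 + 2*C)
m = 102531 (m = ((2 + 2*8) + 221)*(-335 + 764) = ((2 + 16) + 221)*429 = (18 + 221)*429 = 239*429 = 102531)
16*20 + 292*m = 16*20 + 292*102531 = 320 + 29939052 = 29939372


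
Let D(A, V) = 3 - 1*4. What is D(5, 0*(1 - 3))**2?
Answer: 1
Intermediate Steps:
D(A, V) = -1 (D(A, V) = 3 - 4 = -1)
D(5, 0*(1 - 3))**2 = (-1)**2 = 1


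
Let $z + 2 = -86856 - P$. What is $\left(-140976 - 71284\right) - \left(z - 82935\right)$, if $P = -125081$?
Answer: $-167548$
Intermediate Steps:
$z = 38223$ ($z = -2 - -38225 = -2 + \left(-86856 + 125081\right) = -2 + 38225 = 38223$)
$\left(-140976 - 71284\right) - \left(z - 82935\right) = \left(-140976 - 71284\right) - \left(38223 - 82935\right) = -212260 - -44712 = -212260 + 44712 = -167548$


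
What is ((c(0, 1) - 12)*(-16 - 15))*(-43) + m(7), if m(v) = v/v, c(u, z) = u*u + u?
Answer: -15995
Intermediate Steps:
c(u, z) = u + u² (c(u, z) = u² + u = u + u²)
m(v) = 1
((c(0, 1) - 12)*(-16 - 15))*(-43) + m(7) = ((0*(1 + 0) - 12)*(-16 - 15))*(-43) + 1 = ((0*1 - 12)*(-31))*(-43) + 1 = ((0 - 12)*(-31))*(-43) + 1 = -12*(-31)*(-43) + 1 = 372*(-43) + 1 = -15996 + 1 = -15995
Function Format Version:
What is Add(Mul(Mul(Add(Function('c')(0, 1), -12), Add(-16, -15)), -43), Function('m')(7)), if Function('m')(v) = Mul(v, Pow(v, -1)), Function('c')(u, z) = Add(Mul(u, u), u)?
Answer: -15995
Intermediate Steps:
Function('c')(u, z) = Add(u, Pow(u, 2)) (Function('c')(u, z) = Add(Pow(u, 2), u) = Add(u, Pow(u, 2)))
Function('m')(v) = 1
Add(Mul(Mul(Add(Function('c')(0, 1), -12), Add(-16, -15)), -43), Function('m')(7)) = Add(Mul(Mul(Add(Mul(0, Add(1, 0)), -12), Add(-16, -15)), -43), 1) = Add(Mul(Mul(Add(Mul(0, 1), -12), -31), -43), 1) = Add(Mul(Mul(Add(0, -12), -31), -43), 1) = Add(Mul(Mul(-12, -31), -43), 1) = Add(Mul(372, -43), 1) = Add(-15996, 1) = -15995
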